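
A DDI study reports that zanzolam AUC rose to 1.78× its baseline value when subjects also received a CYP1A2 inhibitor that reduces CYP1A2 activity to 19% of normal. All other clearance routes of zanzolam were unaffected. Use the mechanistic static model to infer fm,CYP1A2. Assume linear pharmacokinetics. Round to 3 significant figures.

Write x for the fraction cleared via CYP1A2. The observed AUC change means clearance fell to 1/1.78 = 0.5618 of baseline.
Setting x·0.19 + (1 − x) = 0.5618 and solving: x = (0.5618 − 1)/(0.19 − 1) = 0.541.

0.541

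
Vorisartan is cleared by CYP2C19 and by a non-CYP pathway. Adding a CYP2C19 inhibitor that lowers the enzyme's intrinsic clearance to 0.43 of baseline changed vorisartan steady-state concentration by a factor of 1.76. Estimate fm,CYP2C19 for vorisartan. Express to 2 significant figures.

Let fm be the CYP2C19 fraction. New clearance relative to baseline = fm × 0.43 + (1 − fm).
Steady-state concentration ratio = 1 / (new CL fraction), so new CL fraction = 1 / 1.76 = 0.5682.
fm × 0.43 + 1 − fm = 0.5682  ⇒  fm × (0.43 − 1) = −0.4318  ⇒  fm = 0.76.

0.76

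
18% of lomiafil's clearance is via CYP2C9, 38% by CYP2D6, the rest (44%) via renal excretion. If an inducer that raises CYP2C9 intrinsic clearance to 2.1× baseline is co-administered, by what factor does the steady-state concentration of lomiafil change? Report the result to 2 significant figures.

0.83

The CYP2C9 pathway (18% of clearance) rises to 2.1× activity: 0.18 × 2.1 = 0.378.
CYP2D6 (38%) and the residual 44% are unaffected.
CL_new/CL_old = 0.378 + 0.38 + 0.44 = 1.198.
Since steady-state concentration ∝ 1/CL, the ratio is 1 / 1.198 = 0.83.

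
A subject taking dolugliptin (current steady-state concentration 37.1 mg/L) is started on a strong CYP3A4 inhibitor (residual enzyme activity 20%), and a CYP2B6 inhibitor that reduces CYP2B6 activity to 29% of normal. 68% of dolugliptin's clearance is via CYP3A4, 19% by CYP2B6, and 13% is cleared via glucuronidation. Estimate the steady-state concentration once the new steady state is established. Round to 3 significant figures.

116 mg/L

The CYP3A4 pathway (68% of clearance) drops to 0.2× activity: 0.68 × 0.2 = 0.136.
The CYP2B6 pathway (19% of clearance) drops to 0.29× activity: 0.19 × 0.29 = 0.0551.
Non-CYP routes (13%) are unchanged.
Relative clearance = 0.136 + 0.0551 + 0.13 = 0.3211.
Dividing the baseline by the relative clearance: 37.1 / 0.3211 = 116 mg/L.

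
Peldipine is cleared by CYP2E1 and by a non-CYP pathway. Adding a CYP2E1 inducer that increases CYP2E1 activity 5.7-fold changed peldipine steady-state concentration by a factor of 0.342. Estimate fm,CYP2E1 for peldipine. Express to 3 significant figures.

CL'/CL = 1 / 0.342 = 2.924
5.7·fm + (1 − fm) = 2.924
fm = (2.924 − 1) / (5.7 − 1) = 0.409

0.409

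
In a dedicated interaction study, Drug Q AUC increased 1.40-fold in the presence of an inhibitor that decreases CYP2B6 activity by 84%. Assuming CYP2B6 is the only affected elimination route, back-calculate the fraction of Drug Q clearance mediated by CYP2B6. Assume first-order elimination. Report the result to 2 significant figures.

0.34

Call the CYP2B6 fraction fm. After the interaction, CL_new/CL_old = fm × 0.16 + (1 − fm).
AUC ratio = 1 / (new CL fraction), so new CL fraction = 1 / 1.40 = 0.7143.
fm × 0.16 + 1 − fm = 0.7143  ⇒  fm × (0.16 − 1) = −0.2857  ⇒  fm = 0.34.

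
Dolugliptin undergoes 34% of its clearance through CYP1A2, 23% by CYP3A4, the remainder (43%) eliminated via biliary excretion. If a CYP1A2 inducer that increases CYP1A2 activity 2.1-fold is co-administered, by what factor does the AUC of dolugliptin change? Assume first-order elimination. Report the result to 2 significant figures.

0.73

The CYP1A2 pathway (34% of clearance) is boosted to 2.1× activity: 0.34 × 2.1 = 0.714.
CYP3A4 (23%) and the residual 43% are unaffected.
New clearance relative to baseline: 0.714 + 0.23 + 0.43 = 1.374.
AUC ratio = CL_old/CL_new = 1 / 1.374 = 0.73.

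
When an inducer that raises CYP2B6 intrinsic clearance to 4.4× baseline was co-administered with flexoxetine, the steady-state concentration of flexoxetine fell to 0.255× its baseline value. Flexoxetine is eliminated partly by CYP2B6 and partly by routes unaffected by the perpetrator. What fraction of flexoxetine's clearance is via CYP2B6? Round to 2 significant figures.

0.86

Let x = fm,CYP2B6. Because steady-state concentration ∝ 1/CL, relative clearance rose to 1/0.255 = 3.922.
Only the CYP2B6 route changed, so 3.922 = x·4.4 + (1 − x), giving x = 0.86.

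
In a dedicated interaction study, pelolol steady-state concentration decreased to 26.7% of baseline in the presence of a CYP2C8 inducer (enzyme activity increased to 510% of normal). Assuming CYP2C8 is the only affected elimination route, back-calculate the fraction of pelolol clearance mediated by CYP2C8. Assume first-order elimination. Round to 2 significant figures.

Call the CYP2C8 fraction fm. After the interaction, CL_new/CL_old = fm × 5.1 + (1 − fm).
Steady-state concentration ratio = 1 / (new CL fraction), so new CL fraction = 1 / 0.267 = 3.745.
fm × 5.1 + 1 − fm = 3.745  ⇒  fm × (5.1 − 1) = 2.745  ⇒  fm = 0.67.

0.67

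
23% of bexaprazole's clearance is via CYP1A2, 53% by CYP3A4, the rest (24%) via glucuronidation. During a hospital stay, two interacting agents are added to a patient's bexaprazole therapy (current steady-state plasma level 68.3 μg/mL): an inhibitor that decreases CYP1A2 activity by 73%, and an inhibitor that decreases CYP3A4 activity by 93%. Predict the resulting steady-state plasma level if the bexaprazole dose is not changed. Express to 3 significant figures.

201 μg/mL

The CYP1A2 pathway (23% of clearance) falls to 0.27× activity: 0.23 × 0.27 = 0.0621.
The CYP3A4 pathway (53% of clearance) drops to 0.07× activity: 0.53 × 0.07 = 0.0371.
The remaining 24% of clearance is unaffected.
Relative clearance = 0.0621 + 0.0371 + 0.24 = 0.3392.
Steady-state plasma level ∝ 1/CL: new value = 68.3 / 0.3392 = 201 μg/mL.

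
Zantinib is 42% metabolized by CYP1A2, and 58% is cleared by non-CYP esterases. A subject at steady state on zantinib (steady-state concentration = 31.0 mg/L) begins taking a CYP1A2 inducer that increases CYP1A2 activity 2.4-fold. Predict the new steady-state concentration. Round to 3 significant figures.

The CYP1A2 pathway (42% of clearance) increases to 2.4× activity: 0.42 × 2.4 = 1.008.
The remaining 58% of clearance is unaffected.
New clearance relative to baseline: 1.008 + 0.58 = 1.588.
Steady-state concentration ∝ 1/CL, so new value = 31.0 / 1.588 = 19.5 mg/L.

19.5 mg/L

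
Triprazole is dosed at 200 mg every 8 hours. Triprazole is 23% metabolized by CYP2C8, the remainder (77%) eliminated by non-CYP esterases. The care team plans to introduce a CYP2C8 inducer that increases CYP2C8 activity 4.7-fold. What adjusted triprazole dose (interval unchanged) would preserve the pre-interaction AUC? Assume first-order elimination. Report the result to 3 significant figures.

370 mg

CYP2C8: 0.23 × 4.7 = 1.081
Other: 0.77 (unchanged)
CL_new/CL_old = 1.081 + 0.77 = 1.851.
To maintain the same steady-state level, dose must scale with clearance: new dose = 200 × 1.851 = 370 mg.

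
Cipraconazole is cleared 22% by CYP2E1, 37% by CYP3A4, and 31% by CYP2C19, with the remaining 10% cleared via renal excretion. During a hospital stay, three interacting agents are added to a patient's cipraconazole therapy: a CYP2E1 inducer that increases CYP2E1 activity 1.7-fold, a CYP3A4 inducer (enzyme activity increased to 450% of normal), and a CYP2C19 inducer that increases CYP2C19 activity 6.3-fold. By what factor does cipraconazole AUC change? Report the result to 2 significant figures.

0.24

The CYP2E1 pathway (22% of clearance) is boosted to 1.7× activity: 0.22 × 1.7 = 0.374.
The CYP3A4 pathway (37% of clearance) is boosted to 4.5× activity: 0.37 × 4.5 = 1.665.
The CYP2C19 pathway (31% of clearance) is boosted to 6.3× activity: 0.31 × 6.3 = 1.953.
Non-CYP routes (10%) are unchanged.
New clearance relative to baseline: 0.374 + 1.665 + 1.953 + 0.1 = 4.092.
Net AUC ratio = 1 / 4.092 = 0.24.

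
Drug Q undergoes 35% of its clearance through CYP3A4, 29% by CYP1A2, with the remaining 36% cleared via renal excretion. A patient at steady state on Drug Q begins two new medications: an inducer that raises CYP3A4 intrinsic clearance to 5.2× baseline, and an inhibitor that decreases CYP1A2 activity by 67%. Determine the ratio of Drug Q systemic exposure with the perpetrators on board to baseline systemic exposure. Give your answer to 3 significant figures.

CYP3A4: 0.35 × 5.2 = 1.82
CYP1A2: 0.29 × 0.33 = 0.0957
Other: 0.36 (unchanged)
Relative clearance = 1.82 + 0.0957 + 0.36 = 2.2757.
Systemic exposure ∝ 1/CL: fold-change = 1 / 2.2757 = 0.439.

0.439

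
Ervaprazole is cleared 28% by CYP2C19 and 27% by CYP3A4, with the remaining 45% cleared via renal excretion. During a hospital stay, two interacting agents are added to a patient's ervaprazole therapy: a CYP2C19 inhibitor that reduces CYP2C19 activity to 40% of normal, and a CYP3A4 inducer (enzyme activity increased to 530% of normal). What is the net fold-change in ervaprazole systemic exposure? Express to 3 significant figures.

CYP2C19: 0.28 × 0.4 = 0.112
CYP3A4: 0.27 × 5.3 = 1.431
Other: 0.45 (unchanged)
CL_new/CL_old = 0.112 + 1.431 + 0.45 = 1.993.
Net systemic exposure ratio = 1 / 1.993 = 0.502.

0.502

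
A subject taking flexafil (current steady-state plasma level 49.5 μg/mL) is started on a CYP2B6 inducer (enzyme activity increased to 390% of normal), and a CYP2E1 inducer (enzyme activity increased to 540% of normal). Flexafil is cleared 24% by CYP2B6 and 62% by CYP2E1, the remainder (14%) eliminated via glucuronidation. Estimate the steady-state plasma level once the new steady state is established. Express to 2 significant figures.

11 μg/mL

The CYP2B6 pathway (24% of clearance) increases to 3.9× activity: 0.24 × 3.9 = 0.936.
The CYP2E1 pathway (62% of clearance) is boosted to 5.4× activity: 0.62 × 5.4 = 3.348.
Non-CYP routes (14%) are unchanged.
Relative clearance = 0.936 + 3.348 + 0.14 = 4.424.
New steady-state plasma level = 49.5 / 4.424 = 11 μg/mL (concentration scales inversely with clearance).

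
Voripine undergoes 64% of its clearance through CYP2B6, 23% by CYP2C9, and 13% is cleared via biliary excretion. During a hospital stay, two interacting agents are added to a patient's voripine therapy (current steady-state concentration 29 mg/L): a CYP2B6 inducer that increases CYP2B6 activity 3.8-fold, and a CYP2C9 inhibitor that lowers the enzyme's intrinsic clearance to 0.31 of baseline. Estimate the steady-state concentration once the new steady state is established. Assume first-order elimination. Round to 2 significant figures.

The CYP2B6 pathway (64% of clearance) increases to 3.8× activity: 0.64 × 3.8 = 2.432.
The CYP2C9 pathway (23% of clearance) drops to 0.31× activity: 0.23 × 0.31 = 0.0713.
The remaining 13% of clearance is unaffected.
Relative clearance = 2.432 + 0.0713 + 0.13 = 2.6333.
Steady-state concentration ∝ 1/CL: new value = 29 / 2.6333 = 11 mg/L.

11 mg/L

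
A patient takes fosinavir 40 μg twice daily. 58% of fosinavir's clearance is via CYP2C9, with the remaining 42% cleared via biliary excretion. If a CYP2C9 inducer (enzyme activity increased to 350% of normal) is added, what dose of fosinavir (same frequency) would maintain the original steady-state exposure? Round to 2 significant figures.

CYP2C9: 0.58 × 3.5 = 2.03
Other: 0.42 (unchanged)
New clearance relative to baseline: 2.03 + 0.42 = 2.45.
Css,avg = (dose rate)/CL, so holding Css fixed requires dose ∝ CL: 40 × 2.45 = 98 μg.

98 μg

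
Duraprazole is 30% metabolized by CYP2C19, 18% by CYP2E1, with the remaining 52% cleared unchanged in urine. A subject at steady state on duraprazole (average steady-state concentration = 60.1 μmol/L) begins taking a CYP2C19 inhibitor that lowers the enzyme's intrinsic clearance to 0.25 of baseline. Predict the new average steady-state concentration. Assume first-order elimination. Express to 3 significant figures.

77.5 μmol/L

The CYP2C19 pathway (30% of clearance) falls to 0.25× activity: 0.3 × 0.25 = 0.075.
CYP2E1 (18%) and the residual 52% are unaffected.
Relative clearance = 0.075 + 0.18 + 0.52 = 0.775.
With dosing unchanged, average steady-state concentration scales as 1/CL: 60.1 / 0.775 = 77.5 μmol/L.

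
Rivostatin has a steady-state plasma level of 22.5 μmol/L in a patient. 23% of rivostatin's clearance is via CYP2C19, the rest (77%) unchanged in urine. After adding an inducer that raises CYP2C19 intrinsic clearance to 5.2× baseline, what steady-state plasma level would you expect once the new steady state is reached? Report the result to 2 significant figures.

CYP2C19: 0.23 × 5.2 = 1.196
Other: 0.77 (unchanged)
CL_new/CL_old = 1.196 + 0.77 = 1.966.
With dosing unchanged, steady-state plasma level scales as 1/CL: 22.5 / 1.966 = 11 μmol/L.

11 μmol/L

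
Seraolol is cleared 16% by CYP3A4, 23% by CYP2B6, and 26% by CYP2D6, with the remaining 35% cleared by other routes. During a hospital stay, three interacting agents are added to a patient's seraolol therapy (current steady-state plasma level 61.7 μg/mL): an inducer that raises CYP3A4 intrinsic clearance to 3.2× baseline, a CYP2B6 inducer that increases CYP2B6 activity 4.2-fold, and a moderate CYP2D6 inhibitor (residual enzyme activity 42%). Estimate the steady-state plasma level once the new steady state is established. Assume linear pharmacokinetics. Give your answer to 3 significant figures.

31.9 μg/mL

The CYP3A4 pathway (16% of clearance) is boosted to 3.2× activity: 0.16 × 3.2 = 0.512.
The CYP2B6 pathway (23% of clearance) rises to 4.2× activity: 0.23 × 4.2 = 0.966.
The CYP2D6 pathway (26% of clearance) falls to 0.42× activity: 0.26 × 0.42 = 0.1092.
Non-CYP routes (35%) are unchanged.
Relative clearance = 0.512 + 0.966 + 0.1092 + 0.35 = 1.9372.
New steady-state plasma level = 61.7 / 1.9372 = 31.9 μg/mL (concentration scales inversely with clearance).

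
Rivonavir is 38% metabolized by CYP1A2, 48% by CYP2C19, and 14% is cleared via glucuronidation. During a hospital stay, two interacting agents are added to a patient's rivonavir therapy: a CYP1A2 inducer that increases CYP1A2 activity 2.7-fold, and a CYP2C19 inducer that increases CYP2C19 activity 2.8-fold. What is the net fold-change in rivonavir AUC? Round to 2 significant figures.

The CYP1A2 pathway (38% of clearance) rises to 2.7× activity: 0.38 × 2.7 = 1.026.
The CYP2C19 pathway (48% of clearance) is boosted to 2.8× activity: 0.48 × 2.8 = 1.344.
Non-CYP routes (14%) are unchanged.
New clearance relative to baseline: 1.026 + 1.344 + 0.14 = 2.51.
Because AUC varies inversely with clearance, the combined effect is 1 / 2.51 = 0.40.

0.40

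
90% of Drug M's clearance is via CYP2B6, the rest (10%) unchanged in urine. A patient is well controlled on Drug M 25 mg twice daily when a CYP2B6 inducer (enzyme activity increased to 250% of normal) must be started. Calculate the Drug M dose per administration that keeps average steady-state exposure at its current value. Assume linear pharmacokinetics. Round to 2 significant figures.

59 mg

The CYP2B6 pathway (90% of clearance) increases to 2.5× activity: 0.9 × 2.5 = 2.25.
Non-CYP routes (10%) are unchanged.
Relative clearance = 2.25 + 0.1 = 2.35.
To maintain the same steady-state level, dose must scale with clearance: new dose = 25 × 2.35 = 59 mg.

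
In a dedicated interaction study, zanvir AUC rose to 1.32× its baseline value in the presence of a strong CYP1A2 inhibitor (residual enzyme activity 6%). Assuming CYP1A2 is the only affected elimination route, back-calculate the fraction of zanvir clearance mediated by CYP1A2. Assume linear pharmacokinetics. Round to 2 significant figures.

Call the CYP1A2 fraction fm. After the interaction, CL_new/CL_old = fm × 0.06 + (1 − fm).
AUC ratio = 1 / (new CL fraction), so new CL fraction = 1 / 1.32 = 0.7576.
fm × 0.06 + 1 − fm = 0.7576  ⇒  fm × (0.06 − 1) = −0.2424  ⇒  fm = 0.26.

0.26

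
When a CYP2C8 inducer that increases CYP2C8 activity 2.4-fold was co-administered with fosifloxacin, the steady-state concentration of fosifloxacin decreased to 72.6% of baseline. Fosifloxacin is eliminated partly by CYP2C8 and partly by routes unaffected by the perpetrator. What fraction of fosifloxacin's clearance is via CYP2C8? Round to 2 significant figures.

0.27

Call the CYP2C8 fraction fm. After the interaction, CL_new/CL_old = fm × 2.4 + (1 − fm).
Steady-state concentration ratio = 1 / (new CL fraction), so new CL fraction = 1 / 0.726 = 1.377.
fm × 2.4 + 1 − fm = 1.377  ⇒  fm × (2.4 − 1) = 0.3774  ⇒  fm = 0.27.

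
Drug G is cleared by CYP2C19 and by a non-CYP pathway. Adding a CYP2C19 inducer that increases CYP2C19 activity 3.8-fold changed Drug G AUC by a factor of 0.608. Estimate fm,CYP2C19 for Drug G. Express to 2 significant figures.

Write x for the fraction cleared via CYP2C19. The observed AUC change means clearance rose to 1/0.608 = 1.645 of baseline.
Only the CYP2C19 route changed, so 1.645 = x·3.8 + (1 − x), giving x = 0.23.

0.23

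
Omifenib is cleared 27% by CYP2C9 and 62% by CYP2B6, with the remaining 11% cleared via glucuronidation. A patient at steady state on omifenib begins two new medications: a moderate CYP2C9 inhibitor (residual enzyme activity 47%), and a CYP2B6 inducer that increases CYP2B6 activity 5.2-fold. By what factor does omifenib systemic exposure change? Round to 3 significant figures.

CYP2C9: 0.27 × 0.47 = 0.1269
CYP2B6: 0.62 × 5.2 = 3.224
Other: 0.11 (unchanged)
CL_new/CL_old = 0.1269 + 3.224 + 0.11 = 3.4609.
Because systemic exposure varies inversely with clearance, the combined effect is 1 / 3.4609 = 0.289.

0.289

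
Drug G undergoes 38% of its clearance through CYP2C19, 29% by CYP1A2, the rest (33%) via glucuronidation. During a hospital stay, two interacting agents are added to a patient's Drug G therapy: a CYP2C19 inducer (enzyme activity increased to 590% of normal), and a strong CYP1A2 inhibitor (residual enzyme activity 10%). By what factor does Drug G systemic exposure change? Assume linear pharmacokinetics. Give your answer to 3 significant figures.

0.384

CYP2C19: 0.38 × 5.9 = 2.242
CYP1A2: 0.29 × 0.1 = 0.029
Other: 0.33 (unchanged)
CL_new/CL_old = 2.242 + 0.029 + 0.33 = 2.601.
Net systemic exposure ratio = 1 / 2.601 = 0.384.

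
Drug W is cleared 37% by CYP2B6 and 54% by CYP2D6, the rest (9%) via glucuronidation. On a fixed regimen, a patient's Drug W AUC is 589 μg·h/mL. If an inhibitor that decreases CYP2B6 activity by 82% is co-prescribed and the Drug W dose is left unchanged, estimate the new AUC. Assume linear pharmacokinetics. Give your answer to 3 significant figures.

The CYP2B6 pathway (37% of clearance) drops to 0.18× activity: 0.37 × 0.18 = 0.0666.
CYP2D6 (54%) and the residual 9% are unaffected.
CL_new/CL_old = 0.0666 + 0.54 + 0.09 = 0.6966.
New AUC = baseline ÷ relative clearance = 589 / 0.6966 = 846 μg·h/mL.

846 μg·h/mL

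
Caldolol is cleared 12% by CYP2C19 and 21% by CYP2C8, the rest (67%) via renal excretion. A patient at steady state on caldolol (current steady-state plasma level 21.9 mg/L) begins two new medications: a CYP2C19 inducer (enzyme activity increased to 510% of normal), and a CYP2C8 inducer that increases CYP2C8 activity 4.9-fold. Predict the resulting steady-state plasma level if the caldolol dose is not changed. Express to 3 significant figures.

9.48 mg/L

CYP2C19: 0.12 × 5.1 = 0.612
CYP2C8: 0.21 × 4.9 = 1.029
Other: 0.67 (unchanged)
New clearance relative to baseline: 0.612 + 1.029 + 0.67 = 2.311.
New steady-state plasma level = 21.9 / 2.311 = 9.48 mg/L (concentration scales inversely with clearance).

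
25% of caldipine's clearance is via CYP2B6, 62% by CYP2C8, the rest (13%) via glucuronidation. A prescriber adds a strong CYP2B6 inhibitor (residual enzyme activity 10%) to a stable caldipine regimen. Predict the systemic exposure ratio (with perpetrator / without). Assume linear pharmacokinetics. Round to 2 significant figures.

1.3

The CYP2B6 pathway (25% of clearance) falls to 0.1× activity: 0.25 × 0.1 = 0.025.
CYP2C8 (62%) and the residual 13% are unaffected.
Relative clearance = 0.025 + 0.62 + 0.13 = 0.775.
Systemic exposure is inversely proportional to clearance, so the fold-change is 1 / 0.775 = 1.3.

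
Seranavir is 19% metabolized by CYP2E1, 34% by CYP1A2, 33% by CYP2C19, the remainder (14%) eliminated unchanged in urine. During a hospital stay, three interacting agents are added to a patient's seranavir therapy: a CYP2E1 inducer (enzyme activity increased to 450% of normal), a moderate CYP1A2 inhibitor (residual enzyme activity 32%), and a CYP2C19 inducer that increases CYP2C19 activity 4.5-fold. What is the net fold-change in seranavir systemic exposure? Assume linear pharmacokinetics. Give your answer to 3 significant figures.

CYP2E1: 0.19 × 4.5 = 0.855
CYP1A2: 0.34 × 0.32 = 0.1088
CYP2C19: 0.33 × 4.5 = 1.485
Other: 0.14 (unchanged)
New clearance relative to baseline: 0.855 + 0.1088 + 1.485 + 0.14 = 2.5888.
Systemic exposure ∝ 1/CL: fold-change = 1 / 2.5888 = 0.386.

0.386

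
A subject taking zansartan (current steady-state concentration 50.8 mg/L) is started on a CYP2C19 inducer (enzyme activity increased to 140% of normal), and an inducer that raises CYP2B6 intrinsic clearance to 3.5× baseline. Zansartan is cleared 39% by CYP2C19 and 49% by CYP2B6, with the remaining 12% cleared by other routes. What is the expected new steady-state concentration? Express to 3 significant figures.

The CYP2C19 pathway (39% of clearance) is boosted to 1.4× activity: 0.39 × 1.4 = 0.546.
The CYP2B6 pathway (49% of clearance) rises to 3.5× activity: 0.49 × 3.5 = 1.715.
Non-CYP routes (12%) are unchanged.
New clearance relative to baseline: 0.546 + 1.715 + 0.12 = 2.381.
New steady-state concentration = 50.8 / 2.381 = 21.3 mg/L (concentration scales inversely with clearance).

21.3 mg/L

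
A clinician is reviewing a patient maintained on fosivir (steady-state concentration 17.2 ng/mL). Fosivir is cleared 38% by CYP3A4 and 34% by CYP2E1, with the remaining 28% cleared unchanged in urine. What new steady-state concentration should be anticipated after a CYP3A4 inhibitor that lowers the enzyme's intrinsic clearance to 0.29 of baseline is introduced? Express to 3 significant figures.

23.6 ng/mL

CYP3A4: 0.38 × 0.29 = 0.1102
CYP2E1: 0.34 (unchanged)
Other: 0.28 (unchanged)
Relative clearance = 0.1102 + 0.34 + 0.28 = 0.7302.
New steady-state concentration = baseline ÷ relative clearance = 17.2 / 0.7302 = 23.6 ng/mL.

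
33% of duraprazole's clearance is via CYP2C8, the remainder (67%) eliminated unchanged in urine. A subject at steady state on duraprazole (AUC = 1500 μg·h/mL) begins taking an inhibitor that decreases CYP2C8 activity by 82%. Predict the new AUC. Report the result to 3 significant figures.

CYP2C8: 0.33 × 0.18 = 0.0594
Other: 0.67 (unchanged)
Relative clearance = 0.0594 + 0.67 = 0.7294.
With dosing unchanged, AUC scales as 1/CL: 1500 / 0.7294 = 2.06 × 10³ μg·h/mL.

2.06 × 10³ μg·h/mL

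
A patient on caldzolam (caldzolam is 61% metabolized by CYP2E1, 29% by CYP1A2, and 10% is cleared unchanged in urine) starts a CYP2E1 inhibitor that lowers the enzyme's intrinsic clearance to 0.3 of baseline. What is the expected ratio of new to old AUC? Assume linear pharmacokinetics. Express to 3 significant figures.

The CYP2E1 pathway (61% of clearance) is reduced to 0.3× activity: 0.61 × 0.3 = 0.183.
CYP1A2 (29%) and the residual 10% are unaffected.
Relative clearance = 0.183 + 0.29 + 0.1 = 0.573.
AUC ratio = CL_old/CL_new = 1 / 0.573 = 1.75.

1.75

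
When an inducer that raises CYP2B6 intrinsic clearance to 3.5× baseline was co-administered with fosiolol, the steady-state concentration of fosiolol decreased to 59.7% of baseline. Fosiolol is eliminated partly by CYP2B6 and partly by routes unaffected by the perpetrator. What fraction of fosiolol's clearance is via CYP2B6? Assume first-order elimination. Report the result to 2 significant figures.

Let x = fm,CYP2B6. Because steady-state concentration ∝ 1/CL, relative clearance rose to 1/0.597 = 1.675.
Only the CYP2B6 route changed, so 1.675 = x·3.5 + (1 − x), giving x = 0.27.

0.27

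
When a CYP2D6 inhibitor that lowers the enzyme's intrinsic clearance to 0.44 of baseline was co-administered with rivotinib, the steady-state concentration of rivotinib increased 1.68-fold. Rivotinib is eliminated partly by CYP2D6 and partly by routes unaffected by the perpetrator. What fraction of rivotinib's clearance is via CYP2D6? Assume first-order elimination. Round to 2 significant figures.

0.72

Let fm be the CYP2D6 fraction. New clearance relative to baseline = fm × 0.44 + (1 − fm).
Steady-state concentration ratio = 1 / (new CL fraction), so new CL fraction = 1 / 1.68 = 0.5952.
fm × 0.44 + 1 − fm = 0.5952  ⇒  fm × (0.44 − 1) = −0.4048  ⇒  fm = 0.72.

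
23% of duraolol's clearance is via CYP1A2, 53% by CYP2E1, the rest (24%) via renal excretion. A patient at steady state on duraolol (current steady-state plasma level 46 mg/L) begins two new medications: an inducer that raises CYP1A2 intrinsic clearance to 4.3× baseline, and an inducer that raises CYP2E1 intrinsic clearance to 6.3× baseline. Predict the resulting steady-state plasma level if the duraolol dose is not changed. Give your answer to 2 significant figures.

The CYP1A2 pathway (23% of clearance) increases to 4.3× activity: 0.23 × 4.3 = 0.989.
The CYP2E1 pathway (53% of clearance) increases to 6.3× activity: 0.53 × 6.3 = 3.339.
The remaining 24% of clearance is unaffected.
CL_new/CL_old = 0.989 + 3.339 + 0.24 = 4.568.
Steady-state plasma level ∝ 1/CL: new value = 46 / 4.568 = 10 mg/L.

10 mg/L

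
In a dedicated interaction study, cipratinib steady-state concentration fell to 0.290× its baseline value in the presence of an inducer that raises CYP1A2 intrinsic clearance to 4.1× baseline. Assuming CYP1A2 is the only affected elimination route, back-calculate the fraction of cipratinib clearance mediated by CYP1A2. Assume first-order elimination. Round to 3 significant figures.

Let x = fm,CYP1A2. Because steady-state concentration ∝ 1/CL, relative clearance rose to 1/0.290 = 3.448.
Setting x·4.1 + (1 − x) = 3.448 and solving: x = (3.448 − 1)/(4.1 − 1) = 0.790.

0.790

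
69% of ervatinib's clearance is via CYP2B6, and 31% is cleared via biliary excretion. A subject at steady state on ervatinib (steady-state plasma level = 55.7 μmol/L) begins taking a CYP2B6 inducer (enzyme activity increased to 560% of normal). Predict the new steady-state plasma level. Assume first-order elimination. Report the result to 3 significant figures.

13.3 μmol/L

The CYP2B6 pathway (69% of clearance) rises to 5.6× activity: 0.69 × 5.6 = 3.864.
The remaining 31% of clearance is unaffected.
CL_new/CL_old = 3.864 + 0.31 = 4.174.
New steady-state plasma level = baseline ÷ relative clearance = 55.7 / 4.174 = 13.3 μmol/L.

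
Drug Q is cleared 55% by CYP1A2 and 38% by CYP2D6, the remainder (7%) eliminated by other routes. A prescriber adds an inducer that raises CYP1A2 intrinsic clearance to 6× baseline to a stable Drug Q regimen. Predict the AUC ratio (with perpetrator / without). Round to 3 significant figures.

0.267

The CYP1A2 pathway (55% of clearance) rises to 6× activity: 0.55 × 6 = 3.3.
CYP2D6 (38%) and the residual 7% are unaffected.
New clearance relative to baseline: 3.3 + 0.38 + 0.07 = 3.75.
Since AUC ∝ 1/CL, the ratio is 1 / 3.75 = 0.267.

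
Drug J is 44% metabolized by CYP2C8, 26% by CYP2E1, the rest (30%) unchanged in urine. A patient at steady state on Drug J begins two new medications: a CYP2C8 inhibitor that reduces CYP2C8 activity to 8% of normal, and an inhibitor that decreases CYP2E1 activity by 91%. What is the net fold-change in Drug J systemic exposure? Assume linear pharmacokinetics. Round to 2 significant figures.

The CYP2C8 pathway (44% of clearance) drops to 0.08× activity: 0.44 × 0.08 = 0.0352.
The CYP2E1 pathway (26% of clearance) is reduced to 0.09× activity: 0.26 × 0.09 = 0.0234.
Non-CYP routes (30%) are unchanged.
Relative clearance = 0.0352 + 0.0234 + 0.3 = 0.3586.
Net systemic exposure ratio = 1 / 0.3586 = 2.8.

2.8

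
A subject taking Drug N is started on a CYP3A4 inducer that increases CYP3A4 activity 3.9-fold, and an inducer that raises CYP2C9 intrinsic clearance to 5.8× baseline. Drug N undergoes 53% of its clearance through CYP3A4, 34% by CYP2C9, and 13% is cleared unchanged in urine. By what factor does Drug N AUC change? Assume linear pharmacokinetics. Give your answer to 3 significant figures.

0.240

CYP3A4: 0.53 × 3.9 = 2.067
CYP2C9: 0.34 × 5.8 = 1.972
Other: 0.13 (unchanged)
New clearance relative to baseline: 2.067 + 1.972 + 0.13 = 4.169.
Because AUC varies inversely with clearance, the combined effect is 1 / 4.169 = 0.240.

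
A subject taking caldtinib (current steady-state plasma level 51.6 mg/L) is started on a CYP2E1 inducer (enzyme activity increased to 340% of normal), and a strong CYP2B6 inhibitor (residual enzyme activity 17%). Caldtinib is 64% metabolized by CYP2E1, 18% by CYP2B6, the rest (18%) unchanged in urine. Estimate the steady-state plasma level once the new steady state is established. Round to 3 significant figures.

CYP2E1: 0.64 × 3.4 = 2.176
CYP2B6: 0.18 × 0.17 = 0.0306
Other: 0.18 (unchanged)
New clearance relative to baseline: 2.176 + 0.0306 + 0.18 = 2.3866.
Dividing the baseline by the relative clearance: 51.6 / 2.3866 = 21.6 mg/L.

21.6 mg/L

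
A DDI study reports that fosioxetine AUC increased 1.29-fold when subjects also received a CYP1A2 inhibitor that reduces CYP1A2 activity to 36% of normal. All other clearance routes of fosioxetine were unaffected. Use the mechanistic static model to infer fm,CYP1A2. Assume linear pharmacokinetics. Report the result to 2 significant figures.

0.35

Write x for the fraction cleared via CYP1A2. The observed AUC change means clearance fell to 1/1.29 = 0.7752 of baseline.
Only the CYP1A2 route changed, so 0.7752 = x·0.36 + (1 − x), giving x = 0.35.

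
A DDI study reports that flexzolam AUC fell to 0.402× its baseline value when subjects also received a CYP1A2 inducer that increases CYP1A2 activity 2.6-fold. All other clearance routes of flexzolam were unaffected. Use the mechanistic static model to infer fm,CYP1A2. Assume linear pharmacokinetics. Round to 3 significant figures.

0.930

Call the CYP1A2 fraction fm. After the interaction, CL_new/CL_old = fm × 2.6 + (1 − fm).
AUC ratio = 1 / (new CL fraction), so new CL fraction = 1 / 0.402 = 2.488.
fm × 2.6 + 1 − fm = 2.488  ⇒  fm × (2.6 − 1) = 1.488  ⇒  fm = 0.930.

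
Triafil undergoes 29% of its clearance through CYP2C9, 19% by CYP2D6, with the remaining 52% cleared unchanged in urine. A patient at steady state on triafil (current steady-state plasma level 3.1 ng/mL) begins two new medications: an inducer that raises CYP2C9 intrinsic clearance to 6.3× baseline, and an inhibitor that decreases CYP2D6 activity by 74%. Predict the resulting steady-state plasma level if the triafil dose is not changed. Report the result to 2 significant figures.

1.3 ng/mL

CYP2C9: 0.29 × 6.3 = 1.827
CYP2D6: 0.19 × 0.26 = 0.0494
Other: 0.52 (unchanged)
Relative clearance = 1.827 + 0.0494 + 0.52 = 2.3964.
New steady-state plasma level = 3.1 / 2.3964 = 1.3 ng/mL (concentration scales inversely with clearance).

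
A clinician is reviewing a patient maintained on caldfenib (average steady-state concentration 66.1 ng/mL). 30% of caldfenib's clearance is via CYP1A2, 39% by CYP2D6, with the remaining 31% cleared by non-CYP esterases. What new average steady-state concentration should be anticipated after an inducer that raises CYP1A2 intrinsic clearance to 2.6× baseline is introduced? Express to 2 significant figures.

The CYP1A2 pathway (30% of clearance) increases to 2.6× activity: 0.3 × 2.6 = 0.78.
CYP2D6 (39%) and the residual 31% are unaffected.
Relative clearance = 0.78 + 0.39 + 0.31 = 1.48.
New average steady-state concentration = baseline ÷ relative clearance = 66.1 / 1.48 = 45 ng/mL.

45 ng/mL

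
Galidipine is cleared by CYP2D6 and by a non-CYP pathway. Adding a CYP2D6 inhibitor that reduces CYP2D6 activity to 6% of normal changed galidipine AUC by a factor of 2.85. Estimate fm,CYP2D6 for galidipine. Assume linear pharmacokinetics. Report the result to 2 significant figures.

Let fm be the CYP2D6 fraction. New clearance relative to baseline = fm × 0.06 + (1 − fm).
AUC ratio = 1 / (new CL fraction), so new CL fraction = 1 / 2.85 = 0.3509.
fm × 0.06 + 1 − fm = 0.3509  ⇒  fm × (0.06 − 1) = −0.6491  ⇒  fm = 0.69.

0.69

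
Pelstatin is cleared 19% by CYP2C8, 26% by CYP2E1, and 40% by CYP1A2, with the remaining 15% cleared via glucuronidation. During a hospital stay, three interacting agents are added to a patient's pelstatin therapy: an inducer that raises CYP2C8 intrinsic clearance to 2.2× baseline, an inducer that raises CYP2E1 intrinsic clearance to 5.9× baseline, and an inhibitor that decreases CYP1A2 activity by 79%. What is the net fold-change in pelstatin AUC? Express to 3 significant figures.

0.457

The CYP2C8 pathway (19% of clearance) is boosted to 2.2× activity: 0.19 × 2.2 = 0.418.
The CYP2E1 pathway (26% of clearance) increases to 5.9× activity: 0.26 × 5.9 = 1.534.
The CYP1A2 pathway (40% of clearance) drops to 0.21× activity: 0.4 × 0.21 = 0.084.
The remaining 15% of clearance is unaffected.
Relative clearance = 0.418 + 1.534 + 0.084 + 0.15 = 2.186.
AUC ∝ 1/CL: fold-change = 1 / 2.186 = 0.457.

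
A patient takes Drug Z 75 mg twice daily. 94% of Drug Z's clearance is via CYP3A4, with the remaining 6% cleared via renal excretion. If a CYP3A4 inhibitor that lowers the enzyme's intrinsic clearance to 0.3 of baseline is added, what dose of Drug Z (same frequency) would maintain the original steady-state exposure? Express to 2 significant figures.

26 mg

CYP3A4: 0.94 × 0.3 = 0.282
Other: 0.06 (unchanged)
Relative clearance = 0.282 + 0.06 = 0.342.
To maintain the same steady-state level, dose must scale with clearance: new dose = 75 × 0.342 = 26 mg.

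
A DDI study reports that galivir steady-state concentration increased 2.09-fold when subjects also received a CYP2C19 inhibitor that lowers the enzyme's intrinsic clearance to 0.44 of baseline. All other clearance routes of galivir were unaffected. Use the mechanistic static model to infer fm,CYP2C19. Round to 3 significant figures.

Write x for the fraction cleared via CYP2C19. The observed steady-state concentration change means clearance fell to 1/2.09 = 0.4785 of baseline.
Setting x·0.44 + (1 − x) = 0.4785 and solving: x = (0.4785 − 1)/(0.44 − 1) = 0.931.

0.931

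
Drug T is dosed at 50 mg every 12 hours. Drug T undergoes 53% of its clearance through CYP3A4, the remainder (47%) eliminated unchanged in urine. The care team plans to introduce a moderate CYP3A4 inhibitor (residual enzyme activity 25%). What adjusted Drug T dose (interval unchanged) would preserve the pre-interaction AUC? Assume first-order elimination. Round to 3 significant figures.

30.1 mg

CYP3A4: 0.53 × 0.25 = 0.1325
Other: 0.47 (unchanged)
CL_new/CL_old = 0.1325 + 0.47 = 0.6025.
To maintain the same steady-state level, dose must scale with clearance: new dose = 50 × 0.6025 = 30.1 mg.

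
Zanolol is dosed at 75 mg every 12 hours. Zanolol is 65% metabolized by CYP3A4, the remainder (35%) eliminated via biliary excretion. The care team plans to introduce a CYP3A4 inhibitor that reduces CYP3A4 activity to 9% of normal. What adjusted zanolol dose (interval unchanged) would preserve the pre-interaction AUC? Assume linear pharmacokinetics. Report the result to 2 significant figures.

31 mg

CYP3A4: 0.65 × 0.09 = 0.0585
Other: 0.35 (unchanged)
Relative clearance = 0.0585 + 0.35 = 0.4085.
Css,avg = (dose rate)/CL, so holding Css fixed requires dose ∝ CL: 75 × 0.4085 = 31 mg.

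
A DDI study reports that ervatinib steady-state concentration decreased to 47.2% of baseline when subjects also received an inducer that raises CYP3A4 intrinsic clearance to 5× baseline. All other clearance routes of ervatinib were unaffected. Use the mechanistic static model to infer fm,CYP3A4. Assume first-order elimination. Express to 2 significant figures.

Let x = fm,CYP3A4. Because steady-state concentration ∝ 1/CL, relative clearance rose to 1/0.472 = 2.119.
Only the CYP3A4 route changed, so 2.119 = x·5 + (1 − x), giving x = 0.28.

0.28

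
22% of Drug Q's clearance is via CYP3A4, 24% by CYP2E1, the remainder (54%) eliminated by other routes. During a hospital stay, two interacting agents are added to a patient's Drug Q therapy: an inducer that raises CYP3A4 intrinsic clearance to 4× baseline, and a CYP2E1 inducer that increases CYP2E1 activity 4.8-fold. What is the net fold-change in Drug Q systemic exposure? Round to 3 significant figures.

The CYP3A4 pathway (22% of clearance) increases to 4× activity: 0.22 × 4 = 0.88.
The CYP2E1 pathway (24% of clearance) rises to 4.8× activity: 0.24 × 4.8 = 1.152.
Non-CYP routes (54%) are unchanged.
CL_new/CL_old = 0.88 + 1.152 + 0.54 = 2.572.
Net systemic exposure ratio = 1 / 2.572 = 0.389.

0.389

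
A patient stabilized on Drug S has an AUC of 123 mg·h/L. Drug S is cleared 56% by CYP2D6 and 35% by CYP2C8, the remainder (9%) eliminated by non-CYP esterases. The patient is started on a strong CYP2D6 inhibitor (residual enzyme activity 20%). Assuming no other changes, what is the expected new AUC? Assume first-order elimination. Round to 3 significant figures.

The CYP2D6 pathway (56% of clearance) falls to 0.2× activity: 0.56 × 0.2 = 0.112.
CYP2C8 (35%) and the residual 9% are unaffected.
New clearance relative to baseline: 0.112 + 0.35 + 0.09 = 0.552.
With dosing unchanged, AUC scales as 1/CL: 123 / 0.552 = 223 mg·h/L.

223 mg·h/L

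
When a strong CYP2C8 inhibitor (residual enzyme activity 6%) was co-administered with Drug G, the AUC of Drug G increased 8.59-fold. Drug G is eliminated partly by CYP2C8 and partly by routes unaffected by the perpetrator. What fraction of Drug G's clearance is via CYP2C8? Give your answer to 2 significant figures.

0.94

CL'/CL = 1 / 8.59 = 0.1164
0.06·fm + (1 − fm) = 0.1164
fm = (0.1164 − 1) / (0.06 − 1) = 0.94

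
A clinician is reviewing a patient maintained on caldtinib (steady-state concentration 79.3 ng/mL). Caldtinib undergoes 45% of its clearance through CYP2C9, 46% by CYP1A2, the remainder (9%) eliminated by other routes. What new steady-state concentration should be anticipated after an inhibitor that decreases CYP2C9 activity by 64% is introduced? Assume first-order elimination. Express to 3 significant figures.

111 ng/mL

The CYP2C9 pathway (45% of clearance) is reduced to 0.36× activity: 0.45 × 0.36 = 0.162.
CYP1A2 (46%) and the residual 9% are unaffected.
New clearance relative to baseline: 0.162 + 0.46 + 0.09 = 0.712.
Steady-state concentration ∝ 1/CL, so new value = 79.3 / 0.712 = 111 ng/mL.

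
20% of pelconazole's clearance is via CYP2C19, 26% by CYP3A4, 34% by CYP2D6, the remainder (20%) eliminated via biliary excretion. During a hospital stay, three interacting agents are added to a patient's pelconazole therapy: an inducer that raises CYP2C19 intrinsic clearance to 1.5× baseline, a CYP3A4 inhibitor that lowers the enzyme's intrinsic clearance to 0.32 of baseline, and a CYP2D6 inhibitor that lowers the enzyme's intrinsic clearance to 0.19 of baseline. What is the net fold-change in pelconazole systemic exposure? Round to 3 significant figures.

1.54

The CYP2C19 pathway (20% of clearance) is boosted to 1.5× activity: 0.2 × 1.5 = 0.3.
The CYP3A4 pathway (26% of clearance) is reduced to 0.32× activity: 0.26 × 0.32 = 0.0832.
The CYP2D6 pathway (34% of clearance) drops to 0.19× activity: 0.34 × 0.19 = 0.0646.
Non-CYP routes (20%) are unchanged.
New clearance relative to baseline: 0.3 + 0.0832 + 0.0646 + 0.2 = 0.6478.
Systemic exposure ∝ 1/CL: fold-change = 1 / 0.6478 = 1.54.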